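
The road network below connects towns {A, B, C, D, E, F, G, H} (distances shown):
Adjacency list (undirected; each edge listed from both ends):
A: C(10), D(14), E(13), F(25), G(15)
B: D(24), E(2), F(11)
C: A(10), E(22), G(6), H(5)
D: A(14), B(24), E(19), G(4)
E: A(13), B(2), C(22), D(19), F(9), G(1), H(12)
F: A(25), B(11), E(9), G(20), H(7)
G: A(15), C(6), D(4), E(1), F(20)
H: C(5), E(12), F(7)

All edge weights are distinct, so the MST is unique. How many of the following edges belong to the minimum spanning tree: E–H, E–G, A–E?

1

Kruskal's algorithm — process edges by increasing weight (ties by edge label):
E–G (1): add — endpoints in different components.
B–E (2): add — endpoints in different components.
D–G (4): add — endpoints in different components.
C–H (5): add — endpoints in different components.
C–G (6): add — endpoints in different components.
F–H (7): add — endpoints in different components.
E–F (9): skip — E and F already connected.
A–C (10): add — endpoints in different components.
MST edge set: {E–G, B–E, D–G, C–H, C–G, F–H, A–C}.
Of the listed edges, {E–G} are in the MST → 1.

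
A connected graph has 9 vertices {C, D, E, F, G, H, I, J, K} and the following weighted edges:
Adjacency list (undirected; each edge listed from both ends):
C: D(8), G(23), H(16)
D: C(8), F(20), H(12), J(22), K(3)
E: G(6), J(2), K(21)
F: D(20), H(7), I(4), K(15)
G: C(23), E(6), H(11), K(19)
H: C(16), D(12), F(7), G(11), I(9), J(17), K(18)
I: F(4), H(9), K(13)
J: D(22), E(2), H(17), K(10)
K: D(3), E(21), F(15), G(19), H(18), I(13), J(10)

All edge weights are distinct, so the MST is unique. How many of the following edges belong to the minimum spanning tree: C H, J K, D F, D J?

1

Sort edges by weight, then run Kruskal:
E J (2): add — endpoints in different components.
D K (3): add — endpoints in different components.
F I (4): add — endpoints in different components.
E G (6): add — endpoints in different components.
F H (7): add — endpoints in different components.
C D (8): add — endpoints in different components.
H I (9): skip — H and I already connected.
J K (10): add — endpoints in different components.
G H (11): add — endpoints in different components.
MST edge set: {E J, D K, F I, E G, F H, C D, J K, G H}.
Of the listed edges, {J K} are in the MST → 1.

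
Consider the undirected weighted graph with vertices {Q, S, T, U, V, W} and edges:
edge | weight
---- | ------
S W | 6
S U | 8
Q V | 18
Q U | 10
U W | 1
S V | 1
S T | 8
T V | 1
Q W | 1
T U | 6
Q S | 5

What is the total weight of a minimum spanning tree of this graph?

9

Prim's algorithm from U:
Step 1: frontier [U W 1, T U 6, S U 8, Q U 10] → take U W (1); add W.
Step 2: frontier [T U 6, S U 8, Q U 10, Q W 1, S W 6] → take Q W (1); add Q.
Step 3: frontier [Q S 5, Q V 18, T U 6, S U 8, S W 6] → take Q S (5); add S.
Step 4: frontier [Q V 18, S V 1, S T 8, T U 6] → take S V (1); add V.
Step 5: frontier [S T 8, T U 6, T V 1] → take T V (1); add T.
MST edges: U W, Q W, Q S, S V, T V; total weight 1+1+5+1+1 = 9.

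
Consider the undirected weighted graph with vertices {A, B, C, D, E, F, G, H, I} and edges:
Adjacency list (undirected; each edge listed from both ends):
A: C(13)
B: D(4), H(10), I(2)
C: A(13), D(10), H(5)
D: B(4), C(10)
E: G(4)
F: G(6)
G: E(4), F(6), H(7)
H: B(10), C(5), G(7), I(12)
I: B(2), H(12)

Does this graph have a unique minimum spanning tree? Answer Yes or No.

No

Kruskal's algorithm — process edges by increasing weight (ties by edge label):
B-I (2): add — endpoints in different components.
B-D (4): add — endpoints in different components.
E-G (4): add — endpoints in different components.
C-H (5): add — endpoints in different components.
F-G (6): add — endpoints in different components.
G-H (7): add — endpoints in different components.
B-H (10): add — endpoints in different components.
C-D (10): skip — C and D already connected.
H-I (12): skip — H and I already connected.
A-C (13): add — endpoints in different components.
Non-tree edge C-D has weight 10, equal to the heaviest edge on its tree cycle — swapping gives another MST of the same weight. Not unique.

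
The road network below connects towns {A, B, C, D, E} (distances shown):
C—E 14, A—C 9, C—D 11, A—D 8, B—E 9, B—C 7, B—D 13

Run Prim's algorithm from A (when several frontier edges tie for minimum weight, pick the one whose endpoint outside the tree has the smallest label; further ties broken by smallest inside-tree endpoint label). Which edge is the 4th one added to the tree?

Prim, starting at A.
Step 1: frontier [A—D 8, A—C 9] → take A—D (8); add D.
Step 2: frontier [A—C 9, C—D 11, B—D 13] → take A—C (9); add C.
Step 3: frontier [B—C 7, C—E 14, B—D 13] → take B—C (7); add B.
Step 4: frontier [B—E 9, C—E 14] → take B—E (9); add E.
The 4th edge added is B—E.

B-E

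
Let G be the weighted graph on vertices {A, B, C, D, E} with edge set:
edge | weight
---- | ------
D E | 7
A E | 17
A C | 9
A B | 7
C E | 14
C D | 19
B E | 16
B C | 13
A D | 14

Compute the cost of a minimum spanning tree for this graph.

Kruskal: consider edges lightest-first.
A B (7): add — endpoints in different components.
D E (7): add — endpoints in different components.
A C (9): add — endpoints in different components.
B C (13): skip — B and C already connected.
A D (14): add — endpoints in different components.
MST edges: A B, D E, A C, A D; total weight 7+7+9+14 = 37.

37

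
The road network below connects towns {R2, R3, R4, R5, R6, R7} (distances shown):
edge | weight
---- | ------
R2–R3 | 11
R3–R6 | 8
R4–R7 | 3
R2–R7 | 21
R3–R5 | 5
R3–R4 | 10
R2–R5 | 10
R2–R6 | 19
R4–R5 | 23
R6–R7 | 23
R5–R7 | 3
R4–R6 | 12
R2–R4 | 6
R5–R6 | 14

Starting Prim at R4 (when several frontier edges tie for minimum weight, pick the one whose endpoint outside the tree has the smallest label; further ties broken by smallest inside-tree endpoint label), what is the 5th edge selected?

Grow the tree from R4 using Prim:
Step 1: frontier [R4–R7 3, R2–R4 6, R3–R4 10, R4–R6 12, R4–R5 23] → take R4–R7 (3); add R7.
Step 2: frontier [R2–R4 6, R3–R4 10, R4–R6 12, R4–R5 23, R5–R7 3, R2–R7 21, R6–R7 23] → take R5–R7 (3); add R5.
Step 3: frontier [R2–R4 6, R3–R4 10, R4–R6 12, R3–R5 5, R2–R5 10, R5–R6 14, R2–R7 21, R6–R7 23] → take R3–R5 (5); add R3.
Step 4: frontier [R3–R6 8, R2–R3 11, R2–R4 6, R4–R6 12, R2–R5 10, R5–R6 14, R2–R7 21, R6–R7 23] → take R2–R4 (6); add R2.
Step 5: frontier [R2–R6 19, R3–R6 8, R4–R6 12, R5–R6 14, R6–R7 23] → take R3–R6 (8); add R6.
The 5th edge added is R3–R6.

R3-R6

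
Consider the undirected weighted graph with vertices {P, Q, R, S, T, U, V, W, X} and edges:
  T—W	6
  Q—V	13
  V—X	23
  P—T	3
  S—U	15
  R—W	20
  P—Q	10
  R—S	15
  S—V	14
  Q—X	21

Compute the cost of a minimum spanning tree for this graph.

97

Grow the tree from W using Prim:
Step 1: frontier [T—W 6, R—W 20] → take T—W (6); add T.
Step 2: frontier [P—T 3, R—W 20] → take P—T (3); add P.
Step 3: frontier [P—Q 10, R—W 20] → take P—Q (10); add Q.
Step 4: frontier [Q—V 13, Q—X 21, R—W 20] → take Q—V (13); add V.
Step 5: frontier [Q—X 21, S—V 14, V—X 23, R—W 20] → take S—V (14); add S.
Step 6: frontier [Q—X 21, R—S 15, S—U 15, V—X 23, R—W 20] → take R—S (15); add R.
Step 7: frontier [Q—X 21, S—U 15, V—X 23] → take S—U (15); add U.
Step 8: frontier [Q—X 21, V—X 23] → take Q—X (21); add X.
MST edges: T—W, P—T, P—Q, Q—V, S—V, R—S, S—U, Q—X; total weight 6+3+10+13+14+15+15+21 = 97.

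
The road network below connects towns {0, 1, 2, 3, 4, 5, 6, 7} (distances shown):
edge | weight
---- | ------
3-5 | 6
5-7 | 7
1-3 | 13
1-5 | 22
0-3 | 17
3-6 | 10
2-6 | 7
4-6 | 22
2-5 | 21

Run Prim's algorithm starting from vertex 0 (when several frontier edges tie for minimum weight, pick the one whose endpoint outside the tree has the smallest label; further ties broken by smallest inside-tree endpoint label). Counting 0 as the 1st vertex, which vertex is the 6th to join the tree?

Grow the tree from 0 using Prim:
Step 1: frontier [0-3 17] → take 0-3 (17); add 3.
Step 2: frontier [3-5 6, 3-6 10, 1-3 13] → take 3-5 (6); add 5.
Step 3: frontier [3-6 10, 1-3 13, 5-7 7, 2-5 21, 1-5 22] → take 5-7 (7); add 7.
Step 4: frontier [3-6 10, 1-3 13, 2-5 21, 1-5 22] → take 3-6 (10); add 6.
Step 5: frontier [1-3 13, 2-5 21, 1-5 22, 2-6 7, 4-6 22] → take 2-6 (7); add 2.
Step 6: frontier [1-3 13, 1-5 22, 4-6 22] → take 1-3 (13); add 1.
Step 7: frontier [4-6 22] → take 4-6 (22); add 4.
Vertex order: 0, 3, 5, 7, 6, 2, 1, 4. The 6th vertex is 2.

2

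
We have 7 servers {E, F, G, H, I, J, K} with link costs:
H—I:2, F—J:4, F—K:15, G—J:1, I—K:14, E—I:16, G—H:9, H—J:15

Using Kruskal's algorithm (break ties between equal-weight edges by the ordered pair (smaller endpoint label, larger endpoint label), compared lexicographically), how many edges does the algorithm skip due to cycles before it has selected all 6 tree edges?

Sort edges by weight, then run Kruskal:
G—J (1): add — endpoints in different components.
H—I (2): add — endpoints in different components.
F—J (4): add — endpoints in different components.
G—H (9): add — endpoints in different components.
I—K (14): add — endpoints in different components.
F—K (15): skip — F and K already connected.
H—J (15): skip — H and J already connected.
E—I (16): add — endpoints in different components.
Edges rejected before the tree was complete: 2.

2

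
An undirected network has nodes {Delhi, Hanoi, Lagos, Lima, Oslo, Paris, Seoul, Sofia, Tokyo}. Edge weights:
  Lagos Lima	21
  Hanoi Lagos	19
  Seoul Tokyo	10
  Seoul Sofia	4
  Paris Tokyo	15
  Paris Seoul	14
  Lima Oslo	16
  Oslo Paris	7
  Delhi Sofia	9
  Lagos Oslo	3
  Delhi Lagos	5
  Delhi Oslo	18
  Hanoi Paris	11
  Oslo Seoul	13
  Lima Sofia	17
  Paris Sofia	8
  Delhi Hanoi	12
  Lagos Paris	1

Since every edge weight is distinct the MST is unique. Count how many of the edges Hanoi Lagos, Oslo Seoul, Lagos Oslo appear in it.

Sort edges by weight, then run Kruskal:
Lagos Paris (1): add — endpoints in different components.
Lagos Oslo (3): add — endpoints in different components.
Seoul Sofia (4): add — endpoints in different components.
Delhi Lagos (5): add — endpoints in different components.
Oslo Paris (7): skip — Paris and Oslo already connected.
Paris Sofia (8): add — endpoints in different components.
Delhi Sofia (9): skip — Sofia and Delhi already connected.
Seoul Tokyo (10): add — endpoints in different components.
Hanoi Paris (11): add — endpoints in different components.
Delhi Hanoi (12): skip — Hanoi and Delhi already connected.
Oslo Seoul (13): skip — Oslo and Seoul already connected.
Paris Seoul (14): skip — Paris and Seoul already connected.
Paris Tokyo (15): skip — Paris and Tokyo already connected.
Lima Oslo (16): add — endpoints in different components.
MST edge set: {Lagos Paris, Lagos Oslo, Seoul Sofia, Delhi Lagos, Paris Sofia, Seoul Tokyo, Hanoi Paris, Lima Oslo}.
Of the listed edges, {Lagos Oslo} are in the MST → 1.

1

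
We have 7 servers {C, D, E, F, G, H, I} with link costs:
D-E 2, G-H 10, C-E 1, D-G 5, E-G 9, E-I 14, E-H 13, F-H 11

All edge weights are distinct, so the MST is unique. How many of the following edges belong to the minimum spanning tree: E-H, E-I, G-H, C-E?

Kruskal's algorithm — process edges by increasing weight (ties by edge label):
C-E (1): add — endpoints in different components.
D-E (2): add — endpoints in different components.
D-G (5): add — endpoints in different components.
E-G (9): skip — E and G already connected.
G-H (10): add — endpoints in different components.
F-H (11): add — endpoints in different components.
E-H (13): skip — E and H already connected.
E-I (14): add — endpoints in different components.
MST edge set: {C-E, D-E, D-G, G-H, F-H, E-I}.
Of the listed edges, {E-I, G-H, C-E} are in the MST → 3.

3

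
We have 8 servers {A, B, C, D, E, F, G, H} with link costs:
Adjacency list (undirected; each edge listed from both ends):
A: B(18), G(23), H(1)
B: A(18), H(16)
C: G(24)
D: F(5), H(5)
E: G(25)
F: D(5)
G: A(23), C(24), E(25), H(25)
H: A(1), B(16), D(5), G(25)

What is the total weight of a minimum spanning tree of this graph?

99

Prim, starting at G.
Step 1: frontier [A–G 23, C–G 24, E–G 25, G–H 25] → take A–G (23); add A.
Step 2: frontier [A–H 1, A–B 18, C–G 24, E–G 25, G–H 25] → take A–H (1); add H.
Step 3: frontier [A–B 18, C–G 24, E–G 25, D–H 5, B–H 16] → take D–H (5); add D.
Step 4: frontier [A–B 18, D–F 5, C–G 24, E–G 25, B–H 16] → take D–F (5); add F.
Step 5: frontier [A–B 18, C–G 24, E–G 25, B–H 16] → take B–H (16); add B.
Step 6: frontier [C–G 24, E–G 25] → take C–G (24); add C.
Step 7: frontier [E–G 25] → take E–G (25); add E.
MST edges: A–G, A–H, D–H, D–F, B–H, C–G, E–G; total weight 23+1+5+5+16+24+25 = 99.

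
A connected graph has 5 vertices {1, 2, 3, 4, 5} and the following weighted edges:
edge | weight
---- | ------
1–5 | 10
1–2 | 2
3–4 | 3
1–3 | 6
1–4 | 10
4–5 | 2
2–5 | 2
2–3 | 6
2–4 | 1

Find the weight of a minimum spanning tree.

Kruskal: consider edges lightest-first.
2–4 (1): add — endpoints in different components.
1–2 (2): add — endpoints in different components.
2–5 (2): add — endpoints in different components.
4–5 (2): skip — 4 and 5 already connected.
3–4 (3): add — endpoints in different components.
MST edges: 2–4, 1–2, 2–5, 3–4; total weight 1+2+2+3 = 8.

8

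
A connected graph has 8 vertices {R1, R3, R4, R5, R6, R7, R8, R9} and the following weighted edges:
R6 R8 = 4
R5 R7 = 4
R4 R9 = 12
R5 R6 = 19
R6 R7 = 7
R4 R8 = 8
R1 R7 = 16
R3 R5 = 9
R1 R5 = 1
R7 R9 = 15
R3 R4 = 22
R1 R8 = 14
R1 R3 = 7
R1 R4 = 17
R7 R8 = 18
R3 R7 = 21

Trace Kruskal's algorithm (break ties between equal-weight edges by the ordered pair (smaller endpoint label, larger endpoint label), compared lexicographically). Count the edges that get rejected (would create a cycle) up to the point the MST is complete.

1

Sort edges by weight, then run Kruskal:
R1 R5 (1): add — endpoints in different components.
R5 R7 (4): add — endpoints in different components.
R6 R8 (4): add — endpoints in different components.
R1 R3 (7): add — endpoints in different components.
R6 R7 (7): add — endpoints in different components.
R4 R8 (8): add — endpoints in different components.
R3 R5 (9): skip — R3 and R5 already connected.
R4 R9 (12): add — endpoints in different components.
Edges rejected before the tree was complete: 1.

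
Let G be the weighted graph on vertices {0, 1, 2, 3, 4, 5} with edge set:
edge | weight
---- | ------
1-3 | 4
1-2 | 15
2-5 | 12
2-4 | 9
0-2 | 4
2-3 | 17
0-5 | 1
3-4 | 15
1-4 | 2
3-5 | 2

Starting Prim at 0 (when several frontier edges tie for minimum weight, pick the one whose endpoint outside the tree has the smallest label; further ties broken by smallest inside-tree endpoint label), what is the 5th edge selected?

0-2

Prim, starting at 0.
Step 1: cheapest edge leaving the tree is 0-5 (1); add 5.
Step 2: cheapest edge leaving the tree is 3-5 (2); add 3.
Step 3: cheapest edge leaving the tree is 1-3 (4); add 1.
Step 4: cheapest edge leaving the tree is 1-4 (2); add 4.
Step 5: cheapest edge leaving the tree is 0-2 (4); add 2.
The 5th edge added is 0-2.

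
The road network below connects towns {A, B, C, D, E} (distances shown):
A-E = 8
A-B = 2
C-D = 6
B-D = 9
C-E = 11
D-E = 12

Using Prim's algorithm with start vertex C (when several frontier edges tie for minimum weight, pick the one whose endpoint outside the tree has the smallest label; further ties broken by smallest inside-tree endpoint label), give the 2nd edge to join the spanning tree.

B-D

Prim's algorithm from C:
Step 1: frontier [C-D 6, C-E 11] → take C-D (6); add D.
Step 2: frontier [C-E 11, B-D 9, D-E 12] → take B-D (9); add B.
Step 3: frontier [A-B 2, C-E 11, D-E 12] → take A-B (2); add A.
Step 4: frontier [A-E 8, C-E 11, D-E 12] → take A-E (8); add E.
The 2nd edge added is B-D.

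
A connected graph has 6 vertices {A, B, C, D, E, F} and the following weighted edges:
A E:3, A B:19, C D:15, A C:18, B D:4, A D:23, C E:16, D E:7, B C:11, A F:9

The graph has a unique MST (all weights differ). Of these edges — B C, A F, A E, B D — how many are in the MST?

4

Kruskal: consider edges lightest-first.
A E (3): add. Components now {A,E} {B} {C} {D} {F}
B D (4): add. Components now {A,E} {B,D} {C} {F}
D E (7): add. Components now {A,B,D,E} {C} {F}
A F (9): add. Components now {A,B,D,E,F} {C}
B C (11): add. Components now {A,B,C,D,E,F}
MST edge set: {A E, B D, D E, A F, B C}.
Of the listed edges, {B C, A F, A E, B D} are in the MST → 4.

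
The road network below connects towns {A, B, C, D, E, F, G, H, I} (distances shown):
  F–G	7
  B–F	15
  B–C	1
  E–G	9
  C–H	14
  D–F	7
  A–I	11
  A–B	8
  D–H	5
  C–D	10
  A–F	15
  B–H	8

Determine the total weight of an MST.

56

Grow the tree from G using Prim:
Step 1: frontier [F–G 7, E–G 9] → take F–G (7); add F.
Step 2: frontier [D–F 7, A–F 15, B–F 15, E–G 9] → take D–F (7); add D.
Step 3: frontier [D–H 5, C–D 10, A–F 15, B–F 15, E–G 9] → take D–H (5); add H.
Step 4: frontier [C–D 10, A–F 15, B–F 15, E–G 9, B–H 8, C–H 14] → take B–H (8); add B.
Step 5: frontier [B–C 1, A–B 8, C–D 10, A–F 15, E–G 9, C–H 14] → take B–C (1); add C.
Step 6: frontier [A–B 8, A–F 15, E–G 9] → take A–B (8); add A.
Step 7: frontier [A–I 11, E–G 9] → take E–G (9); add E.
Step 8: frontier [A–I 11] → take A–I (11); add I.
MST edges: F–G, D–F, D–H, B–H, B–C, A–B, E–G, A–I; total weight 7+7+5+8+1+8+9+11 = 56.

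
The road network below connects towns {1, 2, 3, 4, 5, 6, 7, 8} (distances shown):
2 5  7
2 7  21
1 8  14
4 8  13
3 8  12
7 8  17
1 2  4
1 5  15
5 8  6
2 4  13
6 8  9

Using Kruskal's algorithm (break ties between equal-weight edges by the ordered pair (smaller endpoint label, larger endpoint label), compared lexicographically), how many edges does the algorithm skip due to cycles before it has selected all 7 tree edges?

Kruskal: consider edges lightest-first.
1 2 (4): add — endpoints in different components.
5 8 (6): add — endpoints in different components.
2 5 (7): add — endpoints in different components.
6 8 (9): add — endpoints in different components.
3 8 (12): add — endpoints in different components.
2 4 (13): add — endpoints in different components.
4 8 (13): skip — 4 and 8 already connected.
1 8 (14): skip — 1 and 8 already connected.
1 5 (15): skip — 1 and 5 already connected.
7 8 (17): add — endpoints in different components.
Edges rejected before the tree was complete: 3.

3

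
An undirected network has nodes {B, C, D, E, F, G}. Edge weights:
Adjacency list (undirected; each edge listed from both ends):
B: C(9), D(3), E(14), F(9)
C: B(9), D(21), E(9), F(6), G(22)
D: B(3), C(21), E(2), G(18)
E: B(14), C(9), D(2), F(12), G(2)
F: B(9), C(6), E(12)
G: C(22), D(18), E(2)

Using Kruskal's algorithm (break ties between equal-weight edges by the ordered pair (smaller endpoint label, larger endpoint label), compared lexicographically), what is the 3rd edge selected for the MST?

B-D

Kruskal: consider edges lightest-first.
D–E (2): add. Components now {B} {C} {D,E} {F} {G}
E–G (2): add. Components now {B} {C} {D,E,G} {F}
B–D (3): add. Components now {B,D,E,G} {C} {F}
C–F (6): add. Components now {B,D,E,G} {C,F}
B–C (9): add. Components now {B,C,D,E,F,G}
The 3rd edge added is B–D.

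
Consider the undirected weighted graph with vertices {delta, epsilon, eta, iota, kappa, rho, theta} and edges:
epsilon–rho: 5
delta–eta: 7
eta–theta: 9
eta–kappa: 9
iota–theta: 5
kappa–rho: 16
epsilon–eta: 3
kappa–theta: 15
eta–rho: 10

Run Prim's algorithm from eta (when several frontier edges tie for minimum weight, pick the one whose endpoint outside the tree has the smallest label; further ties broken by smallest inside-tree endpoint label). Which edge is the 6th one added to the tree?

Prim, starting at eta.
Step 1: frontier [epsilon–eta 3, delta–eta 7, eta–kappa 9, eta–theta 9, eta–rho 10] → take epsilon–eta (3); add epsilon.
Step 2: frontier [epsilon–rho 5, delta–eta 7, eta–kappa 9, eta–theta 9, eta–rho 10] → take epsilon–rho (5); add rho.
Step 3: frontier [delta–eta 7, eta–kappa 9, eta–theta 9, kappa–rho 16] → take delta–eta (7); add delta.
Step 4: frontier [eta–kappa 9, eta–theta 9, kappa–rho 16] → take eta–kappa (9); add kappa.
Step 5: frontier [eta–theta 9, kappa–theta 15] → take eta–theta (9); add theta.
Step 6: frontier [iota–theta 5] → take iota–theta (5); add iota.
The 6th edge added is iota–theta.

iota-theta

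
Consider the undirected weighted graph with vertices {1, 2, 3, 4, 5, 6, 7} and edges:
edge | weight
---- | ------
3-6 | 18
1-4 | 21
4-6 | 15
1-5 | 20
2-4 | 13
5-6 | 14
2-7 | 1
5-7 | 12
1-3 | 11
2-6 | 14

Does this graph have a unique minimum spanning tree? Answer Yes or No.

No

Kruskal's algorithm — process edges by increasing weight (ties by edge label):
2-7 (1): add. Components now {1} {2,7} {3} {4} {5} {6}
1-3 (11): add. Components now {1,3} {2,7} {4} {5} {6}
5-7 (12): add. Components now {1,3} {2,5,7} {4} {6}
2-4 (13): add. Components now {1,3} {2,4,5,7} {6}
2-6 (14): add. Components now {1,3} {2,4,5,6,7}
5-6 (14): skip — 5 and 6 already connected.
4-6 (15): skip — 4 and 6 already connected.
3-6 (18): add. Components now {1,2,3,4,5,6,7}
Non-tree edge 5-6 has weight 14, equal to the heaviest edge on its tree cycle — swapping gives another MST of the same weight. Not unique.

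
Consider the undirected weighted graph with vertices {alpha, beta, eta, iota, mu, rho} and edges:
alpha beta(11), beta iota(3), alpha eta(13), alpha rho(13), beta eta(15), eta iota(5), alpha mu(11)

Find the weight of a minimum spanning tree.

Prim, starting at iota.
Step 1: frontier [beta iota 3, eta iota 5] → take beta iota (3); add beta.
Step 2: frontier [alpha beta 11, beta eta 15, eta iota 5] → take eta iota (5); add eta.
Step 3: frontier [alpha beta 11, alpha eta 13] → take alpha beta (11); add alpha.
Step 4: frontier [alpha mu 11, alpha rho 13] → take alpha mu (11); add mu.
Step 5: frontier [alpha rho 13] → take alpha rho (13); add rho.
MST edges: beta iota, eta iota, alpha beta, alpha mu, alpha rho; total weight 3+5+11+11+13 = 43.

43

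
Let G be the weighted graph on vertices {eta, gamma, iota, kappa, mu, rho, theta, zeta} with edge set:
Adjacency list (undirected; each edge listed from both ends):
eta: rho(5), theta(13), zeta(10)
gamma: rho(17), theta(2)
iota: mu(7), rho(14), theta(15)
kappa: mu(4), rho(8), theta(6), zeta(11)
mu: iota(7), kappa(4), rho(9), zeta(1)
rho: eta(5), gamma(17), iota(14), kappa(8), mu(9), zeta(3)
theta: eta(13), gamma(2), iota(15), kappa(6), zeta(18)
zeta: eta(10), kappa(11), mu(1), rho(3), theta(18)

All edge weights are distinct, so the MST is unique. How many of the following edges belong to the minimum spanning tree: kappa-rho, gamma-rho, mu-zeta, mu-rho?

1

Sort edges by weight, then run Kruskal:
mu-zeta (1): add — endpoints in different components.
gamma-theta (2): add — endpoints in different components.
rho-zeta (3): add — endpoints in different components.
kappa-mu (4): add — endpoints in different components.
eta-rho (5): add — endpoints in different components.
kappa-theta (6): add — endpoints in different components.
iota-mu (7): add — endpoints in different components.
MST edge set: {mu-zeta, gamma-theta, rho-zeta, kappa-mu, eta-rho, kappa-theta, iota-mu}.
Of the listed edges, {mu-zeta} are in the MST → 1.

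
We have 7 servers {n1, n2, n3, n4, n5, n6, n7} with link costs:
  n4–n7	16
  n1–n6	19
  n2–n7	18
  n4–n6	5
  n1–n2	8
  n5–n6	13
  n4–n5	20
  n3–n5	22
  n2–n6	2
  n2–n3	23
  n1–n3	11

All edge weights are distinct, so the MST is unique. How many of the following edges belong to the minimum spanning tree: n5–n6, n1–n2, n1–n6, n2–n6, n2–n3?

Kruskal's algorithm — process edges by increasing weight (ties by edge label):
n2–n6 (2): add. Components now {n4} {n2,n6} {n5} {n3} {n7} {n1}
n4–n6 (5): add. Components now {n2,n4,n6} {n5} {n3} {n7} {n1}
n1–n2 (8): add. Components now {n1,n2,n4,n6} {n5} {n3} {n7}
n1–n3 (11): add. Components now {n1,n2,n3,n4,n6} {n5} {n7}
n5–n6 (13): add. Components now {n1,n2,n3,n4,n5,n6} {n7}
n4–n7 (16): add. Components now {n1,n2,n3,n4,n5,n6,n7}
MST edge set: {n2–n6, n4–n6, n1–n2, n1–n3, n5–n6, n4–n7}.
Of the listed edges, {n5–n6, n1–n2, n2–n6} are in the MST → 3.

3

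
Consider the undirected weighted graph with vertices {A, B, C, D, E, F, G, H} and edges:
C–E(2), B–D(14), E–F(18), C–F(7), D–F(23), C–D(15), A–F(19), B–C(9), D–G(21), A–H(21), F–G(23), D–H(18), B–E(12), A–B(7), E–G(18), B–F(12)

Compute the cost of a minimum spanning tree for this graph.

75

Sort edges by weight, then run Kruskal:
C–E (2): add — endpoints in different components.
A–B (7): add — endpoints in different components.
C–F (7): add — endpoints in different components.
B–C (9): add — endpoints in different components.
B–E (12): skip — B and E already connected.
B–F (12): skip — B and F already connected.
B–D (14): add — endpoints in different components.
C–D (15): skip — C and D already connected.
D–H (18): add — endpoints in different components.
E–F (18): skip — E and F already connected.
E–G (18): add — endpoints in different components.
MST edges: C–E, A–B, C–F, B–C, B–D, D–H, E–G; total weight 2+7+7+9+14+18+18 = 75.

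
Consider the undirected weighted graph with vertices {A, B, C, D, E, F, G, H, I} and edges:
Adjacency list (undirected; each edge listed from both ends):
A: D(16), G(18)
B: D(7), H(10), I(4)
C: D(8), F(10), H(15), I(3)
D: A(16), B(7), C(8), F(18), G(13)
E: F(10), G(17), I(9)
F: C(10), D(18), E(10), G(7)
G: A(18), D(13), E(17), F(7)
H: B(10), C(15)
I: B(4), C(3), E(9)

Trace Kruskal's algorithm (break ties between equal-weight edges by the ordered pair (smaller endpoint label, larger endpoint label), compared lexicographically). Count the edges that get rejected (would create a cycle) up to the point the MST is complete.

Kruskal: consider edges lightest-first.
C–I (3): add — endpoints in different components.
B–I (4): add — endpoints in different components.
B–D (7): add — endpoints in different components.
F–G (7): add — endpoints in different components.
C–D (8): skip — C and D already connected.
E–I (9): add — endpoints in different components.
B–H (10): add — endpoints in different components.
C–F (10): add — endpoints in different components.
E–F (10): skip — E and F already connected.
D–G (13): skip — D and G already connected.
C–H (15): skip — C and H already connected.
A–D (16): add — endpoints in different components.
Edges rejected before the tree was complete: 4.

4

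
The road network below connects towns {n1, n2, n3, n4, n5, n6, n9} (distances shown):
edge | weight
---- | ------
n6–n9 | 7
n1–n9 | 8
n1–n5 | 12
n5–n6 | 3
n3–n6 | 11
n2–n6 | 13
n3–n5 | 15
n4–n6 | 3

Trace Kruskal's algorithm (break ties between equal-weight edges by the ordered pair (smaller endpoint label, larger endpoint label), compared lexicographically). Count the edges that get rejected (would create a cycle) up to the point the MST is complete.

Sort edges by weight, then run Kruskal:
n4–n6 (3): add — endpoints in different components.
n5–n6 (3): add — endpoints in different components.
n6–n9 (7): add — endpoints in different components.
n1–n9 (8): add — endpoints in different components.
n3–n6 (11): add — endpoints in different components.
n1–n5 (12): skip — n1 and n5 already connected.
n2–n6 (13): add — endpoints in different components.
Edges rejected before the tree was complete: 1.

1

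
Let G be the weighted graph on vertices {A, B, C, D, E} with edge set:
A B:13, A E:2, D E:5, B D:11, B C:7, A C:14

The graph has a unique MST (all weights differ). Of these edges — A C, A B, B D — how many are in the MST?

1

Sort edges by weight, then run Kruskal:
A E (2): add — endpoints in different components.
D E (5): add — endpoints in different components.
B C (7): add — endpoints in different components.
B D (11): add — endpoints in different components.
MST edge set: {A E, D E, B C, B D}.
Of the listed edges, {B D} are in the MST → 1.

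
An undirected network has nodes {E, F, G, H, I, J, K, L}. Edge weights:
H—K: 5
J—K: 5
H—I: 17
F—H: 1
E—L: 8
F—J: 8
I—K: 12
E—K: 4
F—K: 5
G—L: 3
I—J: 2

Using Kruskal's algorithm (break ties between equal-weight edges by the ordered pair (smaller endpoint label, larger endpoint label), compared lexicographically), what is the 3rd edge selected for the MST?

Kruskal: consider edges lightest-first.
F—H (1): add — endpoints in different components.
I—J (2): add — endpoints in different components.
G—L (3): add — endpoints in different components.
E—K (4): add — endpoints in different components.
F—K (5): add — endpoints in different components.
H—K (5): skip — H and K already connected.
J—K (5): add — endpoints in different components.
E—L (8): add — endpoints in different components.
The 3rd edge added is G—L.

G-L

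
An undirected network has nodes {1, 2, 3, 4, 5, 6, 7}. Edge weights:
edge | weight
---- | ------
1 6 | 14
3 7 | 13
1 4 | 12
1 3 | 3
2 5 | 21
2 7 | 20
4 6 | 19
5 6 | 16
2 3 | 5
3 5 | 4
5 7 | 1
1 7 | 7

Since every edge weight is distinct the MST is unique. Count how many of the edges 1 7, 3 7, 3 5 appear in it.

Kruskal's algorithm — process edges by increasing weight (ties by edge label):
5 7 (1): add — endpoints in different components.
1 3 (3): add — endpoints in different components.
3 5 (4): add — endpoints in different components.
2 3 (5): add — endpoints in different components.
1 7 (7): skip — 1 and 7 already connected.
1 4 (12): add — endpoints in different components.
3 7 (13): skip — 3 and 7 already connected.
1 6 (14): add — endpoints in different components.
MST edge set: {5 7, 1 3, 3 5, 2 3, 1 4, 1 6}.
Of the listed edges, {3 5} are in the MST → 1.

1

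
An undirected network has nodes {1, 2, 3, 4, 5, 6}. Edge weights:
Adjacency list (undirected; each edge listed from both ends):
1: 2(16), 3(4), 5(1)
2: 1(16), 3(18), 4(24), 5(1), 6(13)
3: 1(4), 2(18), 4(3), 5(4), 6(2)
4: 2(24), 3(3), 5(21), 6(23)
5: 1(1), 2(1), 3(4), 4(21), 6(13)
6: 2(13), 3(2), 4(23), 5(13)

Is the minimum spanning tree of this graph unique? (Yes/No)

No

Kruskal: consider edges lightest-first.
1–5 (1): add. Components now {1,5} {2} {3} {4} {6}
2–5 (1): add. Components now {1,2,5} {3} {4} {6}
3–6 (2): add. Components now {1,2,5} {3,6} {4}
3–4 (3): add. Components now {1,2,5} {3,4,6}
1–3 (4): add. Components now {1,2,3,4,5,6}
Non-tree edge 3–5 has weight 4, equal to the heaviest edge on its tree cycle — swapping gives another MST of the same weight. Not unique.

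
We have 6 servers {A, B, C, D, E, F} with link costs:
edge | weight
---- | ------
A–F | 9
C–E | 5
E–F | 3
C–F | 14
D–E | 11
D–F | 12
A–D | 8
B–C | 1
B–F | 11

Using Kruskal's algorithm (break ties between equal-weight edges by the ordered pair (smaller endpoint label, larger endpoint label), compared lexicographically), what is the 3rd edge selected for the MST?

C-E

Kruskal: consider edges lightest-first.
B–C (1): add — endpoints in different components.
E–F (3): add — endpoints in different components.
C–E (5): add — endpoints in different components.
A–D (8): add — endpoints in different components.
A–F (9): add — endpoints in different components.
The 3rd edge added is C–E.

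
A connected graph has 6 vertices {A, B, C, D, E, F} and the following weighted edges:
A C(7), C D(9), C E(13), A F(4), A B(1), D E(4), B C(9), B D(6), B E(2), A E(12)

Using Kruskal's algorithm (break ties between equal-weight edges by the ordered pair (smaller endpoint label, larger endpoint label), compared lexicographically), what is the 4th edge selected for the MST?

Sort edges by weight, then run Kruskal:
A B (1): add. Components now {A,B} {C} {D} {E} {F}
B E (2): add. Components now {A,B,E} {C} {D} {F}
A F (4): add. Components now {A,B,E,F} {C} {D}
D E (4): add. Components now {A,B,D,E,F} {C}
B D (6): skip — B and D already connected.
A C (7): add. Components now {A,B,C,D,E,F}
The 4th edge added is D E.

D-E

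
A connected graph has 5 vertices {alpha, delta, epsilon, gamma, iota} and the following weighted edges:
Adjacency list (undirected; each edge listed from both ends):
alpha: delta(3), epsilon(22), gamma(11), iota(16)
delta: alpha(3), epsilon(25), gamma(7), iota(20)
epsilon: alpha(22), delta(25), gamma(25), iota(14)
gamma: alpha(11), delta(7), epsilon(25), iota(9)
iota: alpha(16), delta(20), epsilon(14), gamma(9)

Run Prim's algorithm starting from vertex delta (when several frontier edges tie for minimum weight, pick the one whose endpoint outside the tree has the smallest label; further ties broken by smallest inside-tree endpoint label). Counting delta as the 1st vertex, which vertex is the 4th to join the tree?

iota

Prim's algorithm from delta:
Step 1: cheapest edge leaving the tree is alpha—delta (3); add alpha.
Step 2: cheapest edge leaving the tree is delta—gamma (7); add gamma.
Step 3: cheapest edge leaving the tree is gamma—iota (9); add iota.
Step 4: cheapest edge leaving the tree is epsilon—iota (14); add epsilon.
Vertex order: delta, alpha, gamma, iota, epsilon. The 4th vertex is iota.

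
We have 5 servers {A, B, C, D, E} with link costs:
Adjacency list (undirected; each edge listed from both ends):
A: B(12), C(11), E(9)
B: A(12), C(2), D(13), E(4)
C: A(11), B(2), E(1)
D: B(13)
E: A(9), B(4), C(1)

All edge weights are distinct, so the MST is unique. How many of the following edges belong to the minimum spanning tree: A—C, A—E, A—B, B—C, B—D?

Sort edges by weight, then run Kruskal:
C—E (1): add — endpoints in different components.
B—C (2): add — endpoints in different components.
B—E (4): skip — B and E already connected.
A—E (9): add — endpoints in different components.
A—C (11): skip — A and C already connected.
A—B (12): skip — A and B already connected.
B—D (13): add — endpoints in different components.
MST edge set: {C—E, B—C, A—E, B—D}.
Of the listed edges, {A—E, B—C, B—D} are in the MST → 3.

3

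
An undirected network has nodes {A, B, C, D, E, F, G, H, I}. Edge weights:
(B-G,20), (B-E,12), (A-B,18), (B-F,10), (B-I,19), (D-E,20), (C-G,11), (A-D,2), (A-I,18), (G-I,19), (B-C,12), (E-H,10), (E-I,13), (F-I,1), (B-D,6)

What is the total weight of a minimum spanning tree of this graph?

Kruskal's algorithm — process edges by increasing weight (ties by edge label):
F-I (1): add — endpoints in different components.
A-D (2): add — endpoints in different components.
B-D (6): add — endpoints in different components.
B-F (10): add — endpoints in different components.
E-H (10): add — endpoints in different components.
C-G (11): add — endpoints in different components.
B-C (12): add — endpoints in different components.
B-E (12): add — endpoints in different components.
MST edges: F-I, A-D, B-D, B-F, E-H, C-G, B-C, B-E; total weight 1+2+6+10+10+11+12+12 = 64.

64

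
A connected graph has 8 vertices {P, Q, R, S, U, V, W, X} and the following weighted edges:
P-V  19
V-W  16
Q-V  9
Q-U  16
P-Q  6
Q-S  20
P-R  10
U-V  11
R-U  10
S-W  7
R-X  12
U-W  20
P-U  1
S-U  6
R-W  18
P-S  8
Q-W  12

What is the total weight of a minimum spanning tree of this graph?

51

Prim, starting at R.
Step 1: cheapest edge leaving the tree is P-R (10); add P.
Step 2: cheapest edge leaving the tree is P-U (1); add U.
Step 3: cheapest edge leaving the tree is P-Q (6); add Q.
Step 4: cheapest edge leaving the tree is S-U (6); add S.
Step 5: cheapest edge leaving the tree is S-W (7); add W.
Step 6: cheapest edge leaving the tree is Q-V (9); add V.
Step 7: cheapest edge leaving the tree is R-X (12); add X.
MST edges: P-R, P-U, P-Q, S-U, S-W, Q-V, R-X; total weight 10+1+6+6+7+9+12 = 51.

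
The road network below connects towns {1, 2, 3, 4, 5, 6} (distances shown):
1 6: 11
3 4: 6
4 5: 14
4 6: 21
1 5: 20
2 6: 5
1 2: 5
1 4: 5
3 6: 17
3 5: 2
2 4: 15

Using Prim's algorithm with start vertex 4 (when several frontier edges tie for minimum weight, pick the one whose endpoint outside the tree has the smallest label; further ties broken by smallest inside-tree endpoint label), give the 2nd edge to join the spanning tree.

1-2

Grow the tree from 4 using Prim:
Step 1: cheapest edge leaving the tree is 1 4 (5); add 1.
Step 2: cheapest edge leaving the tree is 1 2 (5); add 2.
Step 3: cheapest edge leaving the tree is 2 6 (5); add 6.
Step 4: cheapest edge leaving the tree is 3 4 (6); add 3.
Step 5: cheapest edge leaving the tree is 3 5 (2); add 5.
The 2nd edge added is 1 2.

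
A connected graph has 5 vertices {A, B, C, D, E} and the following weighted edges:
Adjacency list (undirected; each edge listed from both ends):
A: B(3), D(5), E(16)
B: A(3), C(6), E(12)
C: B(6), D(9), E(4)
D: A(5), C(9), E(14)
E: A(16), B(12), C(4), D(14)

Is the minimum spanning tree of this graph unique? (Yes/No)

Yes

Kruskal: consider edges lightest-first.
A B (3): add — endpoints in different components.
C E (4): add — endpoints in different components.
A D (5): add — endpoints in different components.
B C (6): add — endpoints in different components.
Every non-tree edge has weight strictly greater than the heaviest edge on the tree path between its endpoints, so the MST is unique.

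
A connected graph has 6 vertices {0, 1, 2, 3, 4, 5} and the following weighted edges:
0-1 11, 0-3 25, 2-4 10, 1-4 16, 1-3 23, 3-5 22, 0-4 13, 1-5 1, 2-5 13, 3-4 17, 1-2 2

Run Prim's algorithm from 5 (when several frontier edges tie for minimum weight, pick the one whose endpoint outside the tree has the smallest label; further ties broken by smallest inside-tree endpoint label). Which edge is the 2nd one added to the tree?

1-2

Prim, starting at 5.
Step 1: frontier [1-5 1, 2-5 13, 3-5 22] → take 1-5 (1); add 1.
Step 2: frontier [1-2 2, 0-1 11, 1-4 16, 1-3 23, 2-5 13, 3-5 22] → take 1-2 (2); add 2.
Step 3: frontier [0-1 11, 1-4 16, 1-3 23, 2-4 10, 3-5 22] → take 2-4 (10); add 4.
Step 4: frontier [0-1 11, 1-3 23, 0-4 13, 3-4 17, 3-5 22] → take 0-1 (11); add 0.
Step 5: frontier [0-3 25, 1-3 23, 3-4 17, 3-5 22] → take 3-4 (17); add 3.
The 2nd edge added is 1-2.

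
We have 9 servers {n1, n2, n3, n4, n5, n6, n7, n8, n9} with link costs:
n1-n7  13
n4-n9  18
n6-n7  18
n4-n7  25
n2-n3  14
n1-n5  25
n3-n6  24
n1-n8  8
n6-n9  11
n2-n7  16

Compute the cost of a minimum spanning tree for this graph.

Prim, starting at n5.
Step 1: frontier [n1-n5 25] → take n1-n5 (25); add n1.
Step 2: frontier [n1-n8 8, n1-n7 13] → take n1-n8 (8); add n8.
Step 3: frontier [n1-n7 13] → take n1-n7 (13); add n7.
Step 4: frontier [n2-n7 16, n6-n7 18, n4-n7 25] → take n2-n7 (16); add n2.
Step 5: frontier [n2-n3 14, n6-n7 18, n4-n7 25] → take n2-n3 (14); add n3.
Step 6: frontier [n3-n6 24, n6-n7 18, n4-n7 25] → take n6-n7 (18); add n6.
Step 7: frontier [n6-n9 11, n4-n7 25] → take n6-n9 (11); add n9.
Step 8: frontier [n4-n7 25, n4-n9 18] → take n4-n9 (18); add n4.
MST edges: n1-n5, n1-n8, n1-n7, n2-n7, n2-n3, n6-n7, n6-n9, n4-n9; total weight 25+8+13+16+14+18+11+18 = 123.

123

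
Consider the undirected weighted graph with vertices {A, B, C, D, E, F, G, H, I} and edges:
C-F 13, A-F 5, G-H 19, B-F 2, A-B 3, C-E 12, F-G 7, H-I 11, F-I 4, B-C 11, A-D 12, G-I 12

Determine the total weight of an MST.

62

Kruskal: consider edges lightest-first.
B-F (2): add — endpoints in different components.
A-B (3): add — endpoints in different components.
F-I (4): add — endpoints in different components.
A-F (5): skip — A and F already connected.
F-G (7): add — endpoints in different components.
B-C (11): add — endpoints in different components.
H-I (11): add — endpoints in different components.
A-D (12): add — endpoints in different components.
C-E (12): add — endpoints in different components.
MST edges: B-F, A-B, F-I, F-G, B-C, H-I, A-D, C-E; total weight 2+3+4+7+11+11+12+12 = 62.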